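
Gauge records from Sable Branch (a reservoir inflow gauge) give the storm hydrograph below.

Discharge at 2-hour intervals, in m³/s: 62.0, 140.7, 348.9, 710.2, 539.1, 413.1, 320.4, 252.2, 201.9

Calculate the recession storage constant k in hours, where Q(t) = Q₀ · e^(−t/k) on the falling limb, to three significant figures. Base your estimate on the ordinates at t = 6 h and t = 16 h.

k ≈ 7.95 h

On the falling limb, Q drops from 710.2 to 201.9 m³/s between t = 6 h and t = 16 h (Δt = 10 h).
k = −Δt / ln(Q₂/Q₁) = −10 / ln(201.9/710.2) = 7.95 h.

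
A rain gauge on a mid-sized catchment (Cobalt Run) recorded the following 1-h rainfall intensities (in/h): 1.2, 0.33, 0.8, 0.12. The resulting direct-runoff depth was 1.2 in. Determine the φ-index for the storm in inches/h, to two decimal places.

Only the 2 blocks with intensity above φ contribute runoff: 1.2, 0.8 in/h.
Σ(I−φ)·Δt = d  ⇒  (1.2+0.8 − 2φ)·1 = 1.2
φ = (2.000 − 1.2/1) / 2 = 0.40 in/h.

φ ≈ 0.40 in/h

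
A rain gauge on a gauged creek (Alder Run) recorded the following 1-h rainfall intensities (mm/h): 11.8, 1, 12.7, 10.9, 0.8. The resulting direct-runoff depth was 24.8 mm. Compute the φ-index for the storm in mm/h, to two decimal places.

φ ≈ 3.53 mm/h

Only the 3 blocks with intensity above φ contribute runoff: 11.8, 12.7, 10.9 mm/h.
Σ(I−φ)·Δt = d  ⇒  (11.8+12.7+10.9 − 3φ)·1 = 24.8
φ = (35.40 − 24.8/1) / 3 = 3.53 mm/h.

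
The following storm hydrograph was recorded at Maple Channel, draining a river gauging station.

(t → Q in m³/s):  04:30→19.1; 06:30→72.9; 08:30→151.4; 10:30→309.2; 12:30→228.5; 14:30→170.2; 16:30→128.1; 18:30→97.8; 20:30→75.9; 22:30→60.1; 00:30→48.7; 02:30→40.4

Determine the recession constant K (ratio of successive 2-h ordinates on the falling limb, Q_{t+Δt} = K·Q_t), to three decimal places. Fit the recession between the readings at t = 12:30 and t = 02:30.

K ≈ 0.781

Using the recession-limb readings at t = 12:30 and t = 02:30: Q falls from 228.5 to 40.4 m³/s over 7 intervals.
K = (Q₂/Q₁)^(1/7) = (40.4/228.5)^(1/7) = 0.781.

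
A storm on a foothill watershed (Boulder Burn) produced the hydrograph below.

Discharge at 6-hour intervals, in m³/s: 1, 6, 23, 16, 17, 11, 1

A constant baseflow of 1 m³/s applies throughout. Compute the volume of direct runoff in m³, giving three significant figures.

Direct-runoff ordinates (Q − Q_b): 0.0, 5.0, 22.0, 15.0, 16.0, 10.0, 0.0 m³/s.
ΣQ_DR = 68.00 m³/s.
With Δt = 6 h = 21600 s, V = ΣQ_DR · Δt = 68.00 × 21600 = 1.47 × 10^6 m³.

V ≈ 1.47 × 10^6 m³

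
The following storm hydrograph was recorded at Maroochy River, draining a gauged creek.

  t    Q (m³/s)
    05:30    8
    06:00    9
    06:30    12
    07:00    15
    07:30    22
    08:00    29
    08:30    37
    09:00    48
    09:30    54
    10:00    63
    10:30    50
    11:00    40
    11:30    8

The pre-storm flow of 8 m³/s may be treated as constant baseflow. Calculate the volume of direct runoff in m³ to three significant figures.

V ≈ 5.24 × 10^5 m³

Direct-runoff ordinates (Q − Q_b): 0.0, 1.0, 4.0, 7.0, 14.0, 21.0, 29.0, 40.0, 46.0, 55.0, 42.0, 32.0, 0.0 m³/s.
ΣQ_DR = 291.0 m³/s.
With Δt = 0.5 h = 1800 s, V = ΣQ_DR · Δt = 291.0 × 1800 = 5.24 × 10^5 m³.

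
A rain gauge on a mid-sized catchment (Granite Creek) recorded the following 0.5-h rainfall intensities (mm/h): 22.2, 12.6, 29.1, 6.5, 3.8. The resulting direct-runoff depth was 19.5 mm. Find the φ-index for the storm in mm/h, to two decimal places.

Only the 3 blocks with intensity above φ contribute runoff: 22.2, 12.6, 29.1 mm/h.
Σ(I−φ)·Δt = d  ⇒  (22.2+12.6+29.1 − 3φ)·0.5 = 19.5
φ = (63.90 − 19.5/0.5) / 3 = 8.30 mm/h.

φ ≈ 8.30 mm/h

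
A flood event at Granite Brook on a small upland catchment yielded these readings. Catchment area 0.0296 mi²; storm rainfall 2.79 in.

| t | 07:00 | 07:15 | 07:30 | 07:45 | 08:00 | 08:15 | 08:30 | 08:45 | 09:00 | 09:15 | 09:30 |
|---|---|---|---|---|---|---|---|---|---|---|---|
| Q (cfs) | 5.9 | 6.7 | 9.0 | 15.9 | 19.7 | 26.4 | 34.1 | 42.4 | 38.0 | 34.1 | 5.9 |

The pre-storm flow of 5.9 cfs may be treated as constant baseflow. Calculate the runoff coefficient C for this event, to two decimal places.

ΣQ_DR = 173.2 cfs; V = ΣQ_DR·Δt = 1.559 × 10^5 ft³.
Runoff depth d = V / A = 2.267 in.
C = d / P = 2.267 / 2.79 = 0.81.

C ≈ 0.81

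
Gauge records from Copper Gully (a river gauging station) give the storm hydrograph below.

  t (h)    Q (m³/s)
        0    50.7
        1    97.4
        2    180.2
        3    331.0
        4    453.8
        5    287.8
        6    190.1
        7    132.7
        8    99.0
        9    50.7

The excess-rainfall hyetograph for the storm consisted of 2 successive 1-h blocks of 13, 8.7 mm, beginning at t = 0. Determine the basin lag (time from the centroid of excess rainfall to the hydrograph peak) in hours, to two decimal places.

Centroid of excess rainfall: t_c = Σ P_i·t̄_i / ΣP_i = 0.9009 h (block centres at 0.5, 1.5 h).
Hydrograph peak occurs at t = 4 h, so basin lag t_L = 4 − 0.9009 = 3.10 h.

t_L ≈ 3.10 h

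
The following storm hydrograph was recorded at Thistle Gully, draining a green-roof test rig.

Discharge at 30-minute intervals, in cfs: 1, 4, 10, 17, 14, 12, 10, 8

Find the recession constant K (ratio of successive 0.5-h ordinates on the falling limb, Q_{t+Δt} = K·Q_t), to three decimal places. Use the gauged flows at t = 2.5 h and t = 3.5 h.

Using the recession-limb readings at t = 2.5 h and t = 3.5 h: Q falls from 12 to 8 cfs over 2 intervals.
K = (Q₂/Q₁)^(1/2) = (8/12)^(1/2) = 0.816.

K ≈ 0.816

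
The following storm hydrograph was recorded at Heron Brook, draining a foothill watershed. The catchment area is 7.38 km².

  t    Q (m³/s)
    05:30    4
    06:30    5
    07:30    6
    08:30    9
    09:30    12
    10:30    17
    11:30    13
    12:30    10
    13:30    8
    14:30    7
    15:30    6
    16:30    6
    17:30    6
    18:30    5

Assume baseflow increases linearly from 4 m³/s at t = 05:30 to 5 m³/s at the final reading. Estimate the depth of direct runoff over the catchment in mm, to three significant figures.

d ≈ 24.9 mm

Direct runoff: 0.00, 0.92, 1.85, 4.77, 7.69, 12.62, 8.54, 5.46, 3.38, 2.31, 1.23, 1.15, 1.08, 0.00 m³/s; ΣQ_DR = 51.00 m³/s.
V = ΣQ_DR · Δt = 51.00 × 3600 s = 1.836 × 10^5 m³.
Over A = 7.38 km², depth = V / A = 24.9 mm.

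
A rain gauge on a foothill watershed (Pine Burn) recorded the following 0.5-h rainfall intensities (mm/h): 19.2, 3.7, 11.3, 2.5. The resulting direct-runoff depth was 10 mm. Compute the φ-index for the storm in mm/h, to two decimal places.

Only the 2 blocks with intensity above φ contribute runoff: 19.2, 11.3 mm/h.
Σ(I−φ)·Δt = d  ⇒  (19.2+11.3 − 2φ)·0.5 = 10
φ = (30.50 − 10/0.5) / 2 = 5.25 mm/h.

φ ≈ 5.25 mm/h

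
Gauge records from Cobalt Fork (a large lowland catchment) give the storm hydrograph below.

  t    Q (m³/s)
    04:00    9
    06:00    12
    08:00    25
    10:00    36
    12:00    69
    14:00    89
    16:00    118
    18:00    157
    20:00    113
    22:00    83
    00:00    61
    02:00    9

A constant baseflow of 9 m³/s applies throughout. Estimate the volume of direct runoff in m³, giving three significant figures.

V ≈ 4.85 × 10^6 m³

Direct-runoff ordinates (Q − Q_b): 0.0, 3.0, 16.0, 27.0, 60.0, 80.0, 109.0, 148.0, 104.0, 74.0, 52.0, 0.0 m³/s.
ΣQ_DR = 673.0 m³/s.
With Δt = 2 h = 7200 s, V = ΣQ_DR · Δt = 673.0 × 7200 = 4.85 × 10^6 m³.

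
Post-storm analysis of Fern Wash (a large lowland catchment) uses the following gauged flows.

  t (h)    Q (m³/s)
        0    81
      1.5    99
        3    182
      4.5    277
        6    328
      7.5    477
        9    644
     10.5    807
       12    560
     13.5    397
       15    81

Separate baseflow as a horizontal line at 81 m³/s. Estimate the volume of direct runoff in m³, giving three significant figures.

Direct-runoff ordinates (Q − Q_b): 0.0, 18.0, 101.0, 196.0, 247.0, 396.0, 563.0, 726.0, 479.0, 316.0, 0.0 m³/s.
ΣQ_DR = 3042 m³/s.
With Δt = 1.5 h = 5400 s, V = ΣQ_DR · Δt = 3042 × 5400 = 1.64 × 10^7 m³.

V ≈ 1.64 × 10^7 m³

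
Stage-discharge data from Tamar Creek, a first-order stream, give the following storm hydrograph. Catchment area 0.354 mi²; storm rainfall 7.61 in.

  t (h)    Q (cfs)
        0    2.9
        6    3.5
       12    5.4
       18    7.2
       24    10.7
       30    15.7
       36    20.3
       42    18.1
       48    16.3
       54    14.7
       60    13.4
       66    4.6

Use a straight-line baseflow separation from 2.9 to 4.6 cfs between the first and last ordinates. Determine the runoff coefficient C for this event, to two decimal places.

ΣQ_DR = 87.80 cfs; V = ΣQ_DR·Δt = 1.896 × 10^6 ft³.
Runoff depth d = V / A = 2.306 in.
C = d / P = 2.306 / 7.61 = 0.30.

C ≈ 0.30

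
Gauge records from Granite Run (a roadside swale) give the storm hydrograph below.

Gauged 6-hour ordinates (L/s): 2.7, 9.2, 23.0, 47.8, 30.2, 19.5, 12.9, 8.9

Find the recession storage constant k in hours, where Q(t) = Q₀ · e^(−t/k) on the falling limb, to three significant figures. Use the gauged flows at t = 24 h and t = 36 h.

On the falling limb, Q drops from 30.2 to 12.9 L/s between t = 24 h and t = 36 h (Δt = 12 h).
k = −Δt / ln(Q₂/Q₁) = −12 / ln(12.9/30.2) = 14.1 h.

k ≈ 14.1 h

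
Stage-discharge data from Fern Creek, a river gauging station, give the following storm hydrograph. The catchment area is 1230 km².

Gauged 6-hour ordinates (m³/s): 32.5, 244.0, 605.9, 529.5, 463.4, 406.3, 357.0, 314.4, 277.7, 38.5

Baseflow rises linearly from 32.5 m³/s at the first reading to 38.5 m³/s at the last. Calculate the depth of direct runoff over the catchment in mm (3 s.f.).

Direct runoff: 0.00, 210.83, 572.07, 495.00, 428.23, 370.47, 320.50, 277.23, 239.87, 0.00 m³/s; ΣQ_DR = 2914 m³/s.
V = ΣQ_DR · Δt = 2914 × 21600 s = 6.295 × 10^7 m³.
Over A = 1230 km², depth = V / A = 51.2 mm.

d ≈ 51.2 mm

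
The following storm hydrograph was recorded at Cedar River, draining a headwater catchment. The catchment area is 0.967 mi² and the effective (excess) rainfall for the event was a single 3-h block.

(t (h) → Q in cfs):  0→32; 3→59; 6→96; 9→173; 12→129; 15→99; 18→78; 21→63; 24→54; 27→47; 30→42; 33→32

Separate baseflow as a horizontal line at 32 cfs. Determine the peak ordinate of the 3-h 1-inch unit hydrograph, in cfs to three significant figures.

U_p ≈ 56.4 cfs

Direct runoff: 0.0, 27.0, 64.0, 141.0, 97.0, 67.0, 46.0, 31.0, 22.0, 15.0, 10.0, 0.0 cfs; ΣQ_DR = 520.0 cfs, peak = 141.0 cfs.
Runoff depth d = ΣQ_DR·Δt / A = 520.0 × 10800 / (0.967 mi²) = 2.500 in.
The 1-inch UH is the DRH scaled by (1 in)/d, so U_p = 141.0 × 1/2.500 = 56.4 cfs.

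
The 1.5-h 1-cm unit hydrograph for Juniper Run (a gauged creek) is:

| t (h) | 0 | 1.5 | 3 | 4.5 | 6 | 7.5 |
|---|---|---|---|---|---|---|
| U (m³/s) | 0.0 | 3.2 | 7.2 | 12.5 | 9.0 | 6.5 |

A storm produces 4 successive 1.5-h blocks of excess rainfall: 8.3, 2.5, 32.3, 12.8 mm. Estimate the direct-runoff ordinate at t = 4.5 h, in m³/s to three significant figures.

Q ≈ 22.5 m³/s

By discrete convolution, Q_j = Σ (P_i / 10 mm) · U_{j−i}.
At t = 4.5 h (j=3): Q = (8.3/10)·12.5 + (2.5/10)·7.2 + (32.3/10)·3.2 + (12.8/10)·0.0 = 22.5 m³/s.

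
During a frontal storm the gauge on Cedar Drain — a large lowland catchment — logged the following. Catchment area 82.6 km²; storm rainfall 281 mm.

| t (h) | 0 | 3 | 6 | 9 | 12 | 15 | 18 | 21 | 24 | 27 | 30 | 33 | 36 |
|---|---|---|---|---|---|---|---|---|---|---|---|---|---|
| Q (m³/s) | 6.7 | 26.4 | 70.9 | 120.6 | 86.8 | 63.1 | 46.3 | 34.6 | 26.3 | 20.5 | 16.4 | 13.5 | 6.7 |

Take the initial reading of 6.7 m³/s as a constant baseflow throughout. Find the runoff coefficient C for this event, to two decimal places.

C ≈ 0.21

ΣQ_DR = 451.7 m³/s; V = ΣQ_DR·Δt = 4.878 × 10^6 m³.
Runoff depth d = V / A = 59.06 mm.
C = d / P = 59.06 / 281 = 0.21.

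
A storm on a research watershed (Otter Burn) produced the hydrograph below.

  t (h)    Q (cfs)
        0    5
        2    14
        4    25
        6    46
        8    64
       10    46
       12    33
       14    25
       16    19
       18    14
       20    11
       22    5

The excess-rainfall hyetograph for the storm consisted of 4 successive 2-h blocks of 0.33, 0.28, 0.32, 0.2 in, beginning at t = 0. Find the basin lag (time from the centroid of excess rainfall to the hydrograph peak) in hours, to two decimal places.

t_L ≈ 4.31 h

Centroid of excess rainfall: t_c = Σ P_i·t̄_i / ΣP_i = 3.6903 h (block centres at 1, 3, 5, 7 h).
Hydrograph peak occurs at t = 8 h, so basin lag t_L = 8 − 3.6903 = 4.31 h.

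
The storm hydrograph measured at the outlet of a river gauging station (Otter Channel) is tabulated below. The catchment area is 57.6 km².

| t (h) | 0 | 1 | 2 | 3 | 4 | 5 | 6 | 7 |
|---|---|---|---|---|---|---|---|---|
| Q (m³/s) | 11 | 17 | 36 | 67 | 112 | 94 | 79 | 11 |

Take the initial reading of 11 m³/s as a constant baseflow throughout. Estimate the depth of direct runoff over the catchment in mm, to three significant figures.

Direct runoff: 0.0, 6.0, 25.0, 56.0, 101.0, 83.0, 68.0, 0.0 m³/s; ΣQ_DR = 339.0 m³/s.
V = ΣQ_DR · Δt = 339.0 × 3600 s = 1.220 × 10^6 m³.
Over A = 57.6 km², depth = V / A = 21.2 mm.

d ≈ 21.2 mm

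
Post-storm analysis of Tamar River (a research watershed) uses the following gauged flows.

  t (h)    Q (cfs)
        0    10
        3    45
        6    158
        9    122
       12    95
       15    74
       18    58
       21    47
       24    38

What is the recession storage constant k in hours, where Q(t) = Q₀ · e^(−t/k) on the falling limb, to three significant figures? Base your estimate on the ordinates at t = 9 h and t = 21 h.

On the falling limb, Q drops from 122 to 47 cfs between t = 9 h and t = 21 h (Δt = 12 h).
k = −Δt / ln(Q₂/Q₁) = −12 / ln(47/122) = 12.6 h.

k ≈ 12.6 h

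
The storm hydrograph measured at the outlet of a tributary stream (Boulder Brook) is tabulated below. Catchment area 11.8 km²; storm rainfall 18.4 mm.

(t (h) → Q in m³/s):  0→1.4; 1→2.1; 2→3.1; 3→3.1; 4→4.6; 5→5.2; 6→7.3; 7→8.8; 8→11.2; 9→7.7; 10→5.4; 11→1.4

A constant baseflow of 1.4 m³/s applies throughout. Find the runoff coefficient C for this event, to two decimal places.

C ≈ 0.74

ΣQ_DR = 44.50 m³/s; V = ΣQ_DR·Δt = 1.602 × 10^5 m³.
Runoff depth d = V / A = 13.58 mm.
C = d / P = 13.58 / 18.4 = 0.74.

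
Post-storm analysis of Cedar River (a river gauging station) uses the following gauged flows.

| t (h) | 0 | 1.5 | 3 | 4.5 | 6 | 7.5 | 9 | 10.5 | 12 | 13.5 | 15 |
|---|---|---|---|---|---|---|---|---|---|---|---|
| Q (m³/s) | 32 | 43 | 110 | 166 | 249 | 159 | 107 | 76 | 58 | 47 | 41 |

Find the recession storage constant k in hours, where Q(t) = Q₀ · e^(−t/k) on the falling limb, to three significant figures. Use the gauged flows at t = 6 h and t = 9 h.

k ≈ 3.55 h

On the falling limb, Q drops from 249 to 107 m³/s between t = 6 h and t = 9 h (Δt = 3 h).
k = −Δt / ln(Q₂/Q₁) = −3 / ln(107/249) = 3.55 h.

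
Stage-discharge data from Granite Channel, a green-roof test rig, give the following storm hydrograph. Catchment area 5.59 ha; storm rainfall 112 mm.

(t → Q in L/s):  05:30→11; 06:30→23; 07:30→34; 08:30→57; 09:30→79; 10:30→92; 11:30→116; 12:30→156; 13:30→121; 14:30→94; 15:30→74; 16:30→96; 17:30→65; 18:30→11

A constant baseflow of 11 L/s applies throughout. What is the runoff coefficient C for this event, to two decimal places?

C ≈ 0.50

ΣQ_DR = 875.0 L/s; V = ΣQ_DR·Δt = 3.150 × 10^6 L.
Runoff depth d = V / A = 56.35 mm.
C = d / P = 56.35 / 112 = 0.50.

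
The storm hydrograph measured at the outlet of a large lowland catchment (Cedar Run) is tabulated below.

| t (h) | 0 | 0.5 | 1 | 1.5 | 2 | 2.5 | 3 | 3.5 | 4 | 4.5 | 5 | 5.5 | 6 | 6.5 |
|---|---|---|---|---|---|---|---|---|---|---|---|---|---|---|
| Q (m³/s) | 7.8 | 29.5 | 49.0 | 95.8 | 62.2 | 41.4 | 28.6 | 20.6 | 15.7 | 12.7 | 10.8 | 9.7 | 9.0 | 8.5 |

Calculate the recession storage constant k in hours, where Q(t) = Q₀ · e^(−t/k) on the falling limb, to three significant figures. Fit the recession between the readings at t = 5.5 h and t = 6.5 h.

k ≈ 7.57 h

On the falling limb, Q drops from 9.7 to 8.5 m³/s between t = 5.5 h and t = 6.5 h (Δt = 1 h).
k = −Δt / ln(Q₂/Q₁) = −1 / ln(8.5/9.7) = 7.57 h.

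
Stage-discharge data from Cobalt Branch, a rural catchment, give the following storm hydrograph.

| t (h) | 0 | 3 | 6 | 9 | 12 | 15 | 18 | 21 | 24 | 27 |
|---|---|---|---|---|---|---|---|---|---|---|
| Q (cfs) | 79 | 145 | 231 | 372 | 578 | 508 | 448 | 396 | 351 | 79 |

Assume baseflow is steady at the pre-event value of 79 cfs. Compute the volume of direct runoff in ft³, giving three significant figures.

Direct-runoff ordinates (Q − Q_b): 0.0, 66.0, 152.0, 293.0, 499.0, 429.0, 369.0, 317.0, 272.0, 0.0 cfs.
ΣQ_DR = 2397 cfs.
With Δt = 3 h = 10800 s, V = ΣQ_DR · Δt = 2397 × 10800 = 2.59 × 10^7 ft³.

V ≈ 2.59 × 10^7 ft³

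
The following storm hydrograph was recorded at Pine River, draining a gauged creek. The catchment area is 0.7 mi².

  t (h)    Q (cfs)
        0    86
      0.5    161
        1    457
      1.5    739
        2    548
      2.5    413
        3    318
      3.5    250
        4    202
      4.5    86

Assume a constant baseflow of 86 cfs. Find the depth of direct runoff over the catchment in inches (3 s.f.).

d ≈ 2.66 in

Direct runoff: 0.0, 75.0, 371.0, 653.0, 462.0, 327.0, 232.0, 164.0, 116.0, 0.0 cfs; ΣQ_DR = 2400 cfs.
V = ΣQ_DR · Δt = 2400 × 1800 s = 4.320 × 10^6 ft³.
Over A = 0.7 mi², depth = V / A = 2.66 in.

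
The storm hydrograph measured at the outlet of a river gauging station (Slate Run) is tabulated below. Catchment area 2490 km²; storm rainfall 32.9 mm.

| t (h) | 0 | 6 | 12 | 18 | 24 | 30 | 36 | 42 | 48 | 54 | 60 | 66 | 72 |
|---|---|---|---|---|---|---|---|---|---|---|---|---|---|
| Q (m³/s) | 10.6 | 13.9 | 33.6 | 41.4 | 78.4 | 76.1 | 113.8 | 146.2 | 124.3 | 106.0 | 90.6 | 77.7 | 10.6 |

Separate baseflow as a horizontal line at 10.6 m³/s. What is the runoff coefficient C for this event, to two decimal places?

C ≈ 0.21

ΣQ_DR = 785.4 m³/s; V = ΣQ_DR·Δt = 1.696 × 10^7 m³.
Runoff depth d = V / A = 6.813 mm.
C = d / P = 6.813 / 32.9 = 0.21.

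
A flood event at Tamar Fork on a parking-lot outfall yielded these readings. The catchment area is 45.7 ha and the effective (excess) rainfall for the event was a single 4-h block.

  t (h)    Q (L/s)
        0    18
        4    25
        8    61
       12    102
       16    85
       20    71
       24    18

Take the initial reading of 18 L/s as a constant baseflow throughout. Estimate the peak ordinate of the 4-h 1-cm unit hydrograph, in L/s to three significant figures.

U_p ≈ 105 L/s

Direct runoff: 0.0, 7.0, 43.0, 84.0, 67.0, 53.0, 0.0 L/s; ΣQ_DR = 254.0 L/s, peak = 84.0 L/s.
Runoff depth d = ΣQ_DR·Δt / A = 254.0 × 14400 / (45.7 ha) = 8.004 mm.
The 1-cm UH is the DRH scaled by (10 mm)/d, so U_p = 84.0 × 10/8.004 = 105 L/s.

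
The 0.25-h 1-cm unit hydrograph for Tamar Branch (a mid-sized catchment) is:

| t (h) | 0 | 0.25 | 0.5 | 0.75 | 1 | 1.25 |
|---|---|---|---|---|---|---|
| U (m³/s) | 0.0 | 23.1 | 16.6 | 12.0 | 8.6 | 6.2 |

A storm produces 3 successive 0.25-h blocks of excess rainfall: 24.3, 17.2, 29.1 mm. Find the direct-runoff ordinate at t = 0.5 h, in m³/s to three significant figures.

Q ≈ 80.1 m³/s

By discrete convolution, Q_j = Σ (P_i / 10 mm) · U_{j−i}.
At t = 0.5 h (j=2): Q = (24.3/10)·16.6 + (17.2/10)·23.1 + (29.1/10)·0.0 = 80.1 m³/s.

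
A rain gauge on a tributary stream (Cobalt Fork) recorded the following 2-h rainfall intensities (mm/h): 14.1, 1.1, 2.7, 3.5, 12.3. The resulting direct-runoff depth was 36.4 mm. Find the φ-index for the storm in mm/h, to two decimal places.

φ ≈ 4.10 mm/h

Only the 2 blocks with intensity above φ contribute runoff: 14.1, 12.3 mm/h.
Σ(I−φ)·Δt = d  ⇒  (14.1+12.3 − 2φ)·2 = 36.4
φ = (26.40 − 36.4/2) / 2 = 4.10 mm/h.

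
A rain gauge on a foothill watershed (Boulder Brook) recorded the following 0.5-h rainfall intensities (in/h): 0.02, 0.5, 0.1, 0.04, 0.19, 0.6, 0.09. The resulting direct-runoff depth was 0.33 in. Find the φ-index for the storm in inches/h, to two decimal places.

φ ≈ 0.22 in/h

Only the 2 blocks with intensity above φ contribute runoff: 0.5, 0.6 in/h.
Σ(I−φ)·Δt = d  ⇒  (0.5+0.6 − 2φ)·0.5 = 0.33
φ = (1.100 − 0.33/0.5) / 2 = 0.22 in/h.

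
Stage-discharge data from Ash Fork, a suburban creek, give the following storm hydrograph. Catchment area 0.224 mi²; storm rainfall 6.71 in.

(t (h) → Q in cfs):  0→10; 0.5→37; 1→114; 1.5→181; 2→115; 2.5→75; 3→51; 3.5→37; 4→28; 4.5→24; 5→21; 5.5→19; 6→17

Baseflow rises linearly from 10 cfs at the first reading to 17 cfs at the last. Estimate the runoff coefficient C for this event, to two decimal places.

C ≈ 0.29

ΣQ_DR = 553.5 cfs; V = ΣQ_DR·Δt = 9.963 × 10^5 ft³.
Runoff depth d = V / A = 1.914 in.
C = d / P = 1.914 / 6.71 = 0.29.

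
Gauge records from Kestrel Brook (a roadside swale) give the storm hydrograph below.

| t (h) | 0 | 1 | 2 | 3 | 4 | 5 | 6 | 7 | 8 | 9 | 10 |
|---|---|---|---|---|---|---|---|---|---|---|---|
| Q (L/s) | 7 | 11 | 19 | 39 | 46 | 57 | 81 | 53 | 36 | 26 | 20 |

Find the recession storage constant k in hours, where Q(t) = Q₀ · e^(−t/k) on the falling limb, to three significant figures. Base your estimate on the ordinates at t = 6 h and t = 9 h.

k ≈ 2.64 h

On the falling limb, Q drops from 81 to 26 L/s between t = 6 h and t = 9 h (Δt = 3 h).
k = −Δt / ln(Q₂/Q₁) = −3 / ln(26/81) = 2.64 h.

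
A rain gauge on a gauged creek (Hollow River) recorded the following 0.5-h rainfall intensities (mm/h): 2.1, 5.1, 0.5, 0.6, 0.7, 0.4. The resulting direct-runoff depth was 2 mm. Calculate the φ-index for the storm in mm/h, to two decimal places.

Only the 2 blocks with intensity above φ contribute runoff: 2.1, 5.1 mm/h.
Σ(I−φ)·Δt = d  ⇒  (2.1+5.1 − 2φ)·0.5 = 2
φ = (7.200 − 2/0.5) / 2 = 1.60 mm/h.

φ ≈ 1.60 mm/h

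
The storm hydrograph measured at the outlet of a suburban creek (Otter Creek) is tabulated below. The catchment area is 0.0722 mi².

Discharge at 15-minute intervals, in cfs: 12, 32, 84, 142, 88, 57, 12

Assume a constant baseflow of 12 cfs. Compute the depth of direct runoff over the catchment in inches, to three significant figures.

d ≈ 1.84 in

Direct runoff: 0.0, 20.0, 72.0, 130.0, 76.0, 45.0, 0.0 cfs; ΣQ_DR = 343.0 cfs.
V = ΣQ_DR · Δt = 343.0 × 900 s = 3.087 × 10^5 ft³.
Over A = 0.0722 mi², depth = V / A = 1.84 in.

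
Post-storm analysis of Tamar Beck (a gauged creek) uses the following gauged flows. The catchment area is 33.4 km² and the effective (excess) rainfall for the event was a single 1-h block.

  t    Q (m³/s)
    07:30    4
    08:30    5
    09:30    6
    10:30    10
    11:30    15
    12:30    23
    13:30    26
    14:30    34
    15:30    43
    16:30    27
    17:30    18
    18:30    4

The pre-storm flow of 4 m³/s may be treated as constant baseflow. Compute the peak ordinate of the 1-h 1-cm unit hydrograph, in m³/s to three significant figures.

U_p ≈ 21.7 m³/s

Direct runoff: 0.0, 1.0, 2.0, 6.0, 11.0, 19.0, 22.0, 30.0, 39.0, 23.0, 14.0, 0.0 m³/s; ΣQ_DR = 167.0 m³/s, peak = 39.0 m³/s.
Runoff depth d = ΣQ_DR·Δt / A = 167.0 × 3600 / (33.4 km²) = 18.00 mm.
The 1-cm UH is the DRH scaled by (10 mm)/d, so U_p = 39.0 × 10/18.00 = 21.7 m³/s.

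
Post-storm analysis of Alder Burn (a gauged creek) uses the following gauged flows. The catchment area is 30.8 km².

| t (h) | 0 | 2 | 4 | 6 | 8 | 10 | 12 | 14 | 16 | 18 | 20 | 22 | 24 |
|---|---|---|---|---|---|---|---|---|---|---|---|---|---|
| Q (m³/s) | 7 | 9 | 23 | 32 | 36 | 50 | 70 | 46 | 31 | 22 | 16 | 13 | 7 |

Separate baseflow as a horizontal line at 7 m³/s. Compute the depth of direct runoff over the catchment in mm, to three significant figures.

Direct runoff: 0.0, 2.0, 16.0, 25.0, 29.0, 43.0, 63.0, 39.0, 24.0, 15.0, 9.0, 6.0, 0.0 m³/s; ΣQ_DR = 271.0 m³/s.
V = ΣQ_DR · Δt = 271.0 × 7200 s = 1.951 × 10^6 m³.
Over A = 30.8 km², depth = V / A = 63.4 mm.

d ≈ 63.4 mm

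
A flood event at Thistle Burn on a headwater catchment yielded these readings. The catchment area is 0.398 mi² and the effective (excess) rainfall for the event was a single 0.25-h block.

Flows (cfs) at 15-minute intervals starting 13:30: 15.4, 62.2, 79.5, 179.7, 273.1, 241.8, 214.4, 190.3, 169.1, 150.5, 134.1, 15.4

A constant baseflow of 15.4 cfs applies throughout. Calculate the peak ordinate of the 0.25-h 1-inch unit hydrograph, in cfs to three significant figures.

U_p ≈ 172 cfs

Direct runoff: 0.0, 46.8, 64.1, 164.3, 257.7, 226.4, 199.0, 174.9, 153.7, 135.1, 118.7, 0.0 cfs; ΣQ_DR = 1541 cfs, peak = 257.7 cfs.
Runoff depth d = ΣQ_DR·Δt / A = 1541 × 900 / (0.398 mi²) = 1.500 in.
The 1-inch UH is the DRH scaled by (1 in)/d, so U_p = 257.7 × 1/1.500 = 172 cfs.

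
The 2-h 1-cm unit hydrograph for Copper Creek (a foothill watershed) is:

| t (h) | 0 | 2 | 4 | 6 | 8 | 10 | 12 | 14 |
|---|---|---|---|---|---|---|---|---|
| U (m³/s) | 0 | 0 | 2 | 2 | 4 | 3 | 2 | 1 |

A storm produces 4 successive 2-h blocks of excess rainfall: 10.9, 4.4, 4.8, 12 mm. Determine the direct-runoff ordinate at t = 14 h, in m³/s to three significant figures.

By discrete convolution, Q_j = Σ (P_i / 10 mm) · U_{j−i}.
At t = 14 h (j=7): Q = (10.9/10)·1 + (4.4/10)·2 + (4.8/10)·3 + (12/10)·4 = 8.21 m³/s.

Q ≈ 8.21 m³/s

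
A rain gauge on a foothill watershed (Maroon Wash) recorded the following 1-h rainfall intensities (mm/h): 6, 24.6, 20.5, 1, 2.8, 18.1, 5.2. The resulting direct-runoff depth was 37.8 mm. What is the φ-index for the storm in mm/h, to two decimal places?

Only the 3 blocks with intensity above φ contribute runoff: 24.6, 20.5, 18.1 mm/h.
Σ(I−φ)·Δt = d  ⇒  (24.6+20.5+18.1 − 3φ)·1 = 37.8
φ = (63.20 − 37.8/1) / 3 = 8.47 mm/h.

φ ≈ 8.47 mm/h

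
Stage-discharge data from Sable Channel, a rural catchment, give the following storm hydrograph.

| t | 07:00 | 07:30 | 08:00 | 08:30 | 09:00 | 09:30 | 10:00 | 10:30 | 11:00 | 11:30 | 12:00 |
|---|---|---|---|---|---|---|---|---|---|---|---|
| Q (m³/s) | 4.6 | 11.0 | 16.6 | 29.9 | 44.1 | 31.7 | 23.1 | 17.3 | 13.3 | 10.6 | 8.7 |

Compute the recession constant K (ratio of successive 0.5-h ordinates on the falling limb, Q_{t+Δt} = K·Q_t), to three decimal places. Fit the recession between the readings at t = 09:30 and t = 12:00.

Using the recession-limb readings at t = 09:30 and t = 12:00: Q falls from 31.7 to 8.7 m³/s over 5 intervals.
K = (Q₂/Q₁)^(1/5) = (8.7/31.7)^(1/5) = 0.772.

K ≈ 0.772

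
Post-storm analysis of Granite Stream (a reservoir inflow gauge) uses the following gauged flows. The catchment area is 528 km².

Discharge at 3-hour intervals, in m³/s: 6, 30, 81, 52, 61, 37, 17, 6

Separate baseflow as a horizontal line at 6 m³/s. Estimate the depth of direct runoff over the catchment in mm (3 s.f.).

d ≈ 4.95 mm

Direct runoff: 0.0, 24.0, 75.0, 46.0, 55.0, 31.0, 11.0, 0.0 m³/s; ΣQ_DR = 242.0 m³/s.
V = ΣQ_DR · Δt = 242.0 × 10800 s = 2.614 × 10^6 m³.
Over A = 528 km², depth = V / A = 4.95 mm.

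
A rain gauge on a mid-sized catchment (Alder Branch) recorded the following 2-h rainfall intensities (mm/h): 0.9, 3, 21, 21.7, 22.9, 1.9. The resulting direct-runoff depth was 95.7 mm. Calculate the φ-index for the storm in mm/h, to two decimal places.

φ ≈ 5.92 mm/h

Only the 3 blocks with intensity above φ contribute runoff: 21, 21.7, 22.9 mm/h.
Σ(I−φ)·Δt = d  ⇒  (21+21.7+22.9 − 3φ)·2 = 95.7
φ = (65.60 − 95.7/2) / 3 = 5.92 mm/h.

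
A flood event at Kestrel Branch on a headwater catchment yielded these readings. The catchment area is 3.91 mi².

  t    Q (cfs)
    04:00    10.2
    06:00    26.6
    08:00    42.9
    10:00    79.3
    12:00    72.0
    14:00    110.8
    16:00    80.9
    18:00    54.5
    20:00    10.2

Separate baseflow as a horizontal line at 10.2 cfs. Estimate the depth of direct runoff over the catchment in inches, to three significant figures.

Direct runoff: 0.0, 16.4, 32.7, 69.1, 61.8, 100.6, 70.7, 44.3, 0.0 cfs; ΣQ_DR = 395.6 cfs.
V = ΣQ_DR · Δt = 395.6 × 7200 s = 2.848 × 10^6 ft³.
Over A = 3.91 mi², depth = V / A = 0.314 in.

d ≈ 0.314 in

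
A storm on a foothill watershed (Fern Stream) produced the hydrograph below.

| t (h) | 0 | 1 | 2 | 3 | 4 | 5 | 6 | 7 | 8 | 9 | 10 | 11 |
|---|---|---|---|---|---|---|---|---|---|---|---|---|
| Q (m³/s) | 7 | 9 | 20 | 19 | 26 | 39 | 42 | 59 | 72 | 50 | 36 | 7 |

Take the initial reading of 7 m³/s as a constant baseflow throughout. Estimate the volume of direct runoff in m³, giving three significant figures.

Direct-runoff ordinates (Q − Q_b): 0.0, 2.0, 13.0, 12.0, 19.0, 32.0, 35.0, 52.0, 65.0, 43.0, 29.0, 0.0 m³/s.
ΣQ_DR = 302.0 m³/s.
With Δt = 1 h = 3600 s, V = ΣQ_DR · Δt = 302.0 × 3600 = 1.09 × 10^6 m³.

V ≈ 1.09 × 10^6 m³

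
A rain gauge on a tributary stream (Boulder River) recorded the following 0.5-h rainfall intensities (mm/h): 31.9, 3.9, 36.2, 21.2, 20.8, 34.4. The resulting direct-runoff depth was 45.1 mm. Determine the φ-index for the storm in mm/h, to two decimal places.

Only the 5 blocks with intensity above φ contribute runoff: 31.9, 36.2, 21.2, 20.8, 34.4 mm/h.
Σ(I−φ)·Δt = d  ⇒  (31.9+36.2+21.2+20.8+34.4 − 5φ)·0.5 = 45.1
φ = (144.5 − 45.1/0.5) / 5 = 10.86 mm/h.

φ ≈ 10.86 mm/h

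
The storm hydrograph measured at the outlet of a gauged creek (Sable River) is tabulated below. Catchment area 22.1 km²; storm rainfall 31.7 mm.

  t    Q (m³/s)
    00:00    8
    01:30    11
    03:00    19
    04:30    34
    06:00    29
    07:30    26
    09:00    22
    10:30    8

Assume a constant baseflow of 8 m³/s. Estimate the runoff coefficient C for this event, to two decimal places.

ΣQ_DR = 93.00 m³/s; V = ΣQ_DR·Δt = 5.022 × 10^5 m³.
Runoff depth d = V / A = 22.72 mm.
C = d / P = 22.72 / 31.7 = 0.72.

C ≈ 0.72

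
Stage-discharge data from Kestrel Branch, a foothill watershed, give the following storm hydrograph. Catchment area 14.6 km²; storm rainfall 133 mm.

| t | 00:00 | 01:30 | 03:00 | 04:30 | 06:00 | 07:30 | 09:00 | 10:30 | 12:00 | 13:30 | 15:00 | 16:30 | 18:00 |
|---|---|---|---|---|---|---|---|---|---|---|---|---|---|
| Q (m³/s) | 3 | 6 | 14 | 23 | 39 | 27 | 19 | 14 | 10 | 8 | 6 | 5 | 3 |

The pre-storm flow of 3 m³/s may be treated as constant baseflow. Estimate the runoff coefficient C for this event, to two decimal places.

ΣQ_DR = 138.0 m³/s; V = ΣQ_DR·Δt = 7.452 × 10^5 m³.
Runoff depth d = V / A = 51.04 mm.
C = d / P = 51.04 / 133 = 0.38.

C ≈ 0.38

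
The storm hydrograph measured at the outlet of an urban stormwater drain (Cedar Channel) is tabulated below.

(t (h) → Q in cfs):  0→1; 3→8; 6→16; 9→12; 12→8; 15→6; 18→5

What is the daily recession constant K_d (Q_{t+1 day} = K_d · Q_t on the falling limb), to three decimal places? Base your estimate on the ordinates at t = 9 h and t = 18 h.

Between t = 9 h and t = 18 h the flow falls from 12 to 5 cfs over 3×3 h = 9 h.
Per-interval ratio K = (5/12)^(1/3) = 0.7469; K_d = K^(24/3) = 0.097.

K_d ≈ 0.097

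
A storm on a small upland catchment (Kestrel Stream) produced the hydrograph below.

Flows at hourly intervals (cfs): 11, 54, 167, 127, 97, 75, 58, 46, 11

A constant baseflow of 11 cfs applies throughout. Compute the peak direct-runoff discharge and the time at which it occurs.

Subtracting baseflow gives direct-runoff ordinates: 0.0, 43.0, 156.0, 116.0, 86.0, 64.0, 47.0, 35.0, 0.0 cfs.
The maximum is 156.0 cfs, occurring at the reading for t = 2 h.

Q_p = 156.0 cfs at t = 2 h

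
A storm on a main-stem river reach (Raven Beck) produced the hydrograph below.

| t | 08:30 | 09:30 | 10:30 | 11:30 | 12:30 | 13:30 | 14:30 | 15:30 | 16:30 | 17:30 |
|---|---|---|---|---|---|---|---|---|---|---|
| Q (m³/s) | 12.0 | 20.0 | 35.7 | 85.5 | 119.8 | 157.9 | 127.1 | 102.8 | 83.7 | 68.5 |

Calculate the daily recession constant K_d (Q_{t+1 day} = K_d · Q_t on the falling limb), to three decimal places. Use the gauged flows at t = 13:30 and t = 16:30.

K_d ≈ 0.006

Between t = 13:30 and t = 16:30 the flow falls from 157.9 to 83.7 m³/s over 3×1 h = 3 h.
Per-interval ratio K = (83.7/157.9)^(1/3) = 0.8093; K_d = K^(24/1) = 0.006.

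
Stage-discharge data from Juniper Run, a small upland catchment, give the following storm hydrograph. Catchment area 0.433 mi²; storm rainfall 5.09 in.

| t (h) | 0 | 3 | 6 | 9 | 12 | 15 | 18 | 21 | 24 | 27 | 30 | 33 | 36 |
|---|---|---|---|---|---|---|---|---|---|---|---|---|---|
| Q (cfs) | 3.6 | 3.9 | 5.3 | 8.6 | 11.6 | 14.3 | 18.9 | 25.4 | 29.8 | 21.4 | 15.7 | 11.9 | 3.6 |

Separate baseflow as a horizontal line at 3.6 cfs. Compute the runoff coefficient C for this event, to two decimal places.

C ≈ 0.27

ΣQ_DR = 127.2 cfs; V = ΣQ_DR·Δt = 1.374 × 10^6 ft³.
Runoff depth d = V / A = 1.366 in.
C = d / P = 1.366 / 5.09 = 0.27.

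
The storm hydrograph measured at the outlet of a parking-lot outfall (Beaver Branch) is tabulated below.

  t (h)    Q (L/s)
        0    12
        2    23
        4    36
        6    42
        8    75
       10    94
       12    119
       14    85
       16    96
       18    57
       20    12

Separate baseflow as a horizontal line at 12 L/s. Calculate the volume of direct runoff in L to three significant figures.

Direct-runoff ordinates (Q − Q_b): 0.0, 11.0, 24.0, 30.0, 63.0, 82.0, 107.0, 73.0, 84.0, 45.0, 0.0 L/s.
ΣQ_DR = 519.0 L/s.
With Δt = 2 h = 7200 s, V = ΣQ_DR · Δt = 519.0 × 7200 = 3.74 × 10^6 L.

V ≈ 3.74 × 10^6 L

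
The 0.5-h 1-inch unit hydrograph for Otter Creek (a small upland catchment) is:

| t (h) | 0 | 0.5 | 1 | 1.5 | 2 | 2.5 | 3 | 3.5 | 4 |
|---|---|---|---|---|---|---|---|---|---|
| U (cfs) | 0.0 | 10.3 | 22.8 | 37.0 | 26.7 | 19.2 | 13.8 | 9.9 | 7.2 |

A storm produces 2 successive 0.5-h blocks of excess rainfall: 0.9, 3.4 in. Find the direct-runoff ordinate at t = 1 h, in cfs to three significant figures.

Q ≈ 55.5 cfs

By discrete convolution, Q_j = Σ (P_i / 1 in) · U_{j−i}.
At t = 1 h (j=2): Q = (0.9/1)·22.8 + (3.4/1)·10.3 = 55.5 cfs.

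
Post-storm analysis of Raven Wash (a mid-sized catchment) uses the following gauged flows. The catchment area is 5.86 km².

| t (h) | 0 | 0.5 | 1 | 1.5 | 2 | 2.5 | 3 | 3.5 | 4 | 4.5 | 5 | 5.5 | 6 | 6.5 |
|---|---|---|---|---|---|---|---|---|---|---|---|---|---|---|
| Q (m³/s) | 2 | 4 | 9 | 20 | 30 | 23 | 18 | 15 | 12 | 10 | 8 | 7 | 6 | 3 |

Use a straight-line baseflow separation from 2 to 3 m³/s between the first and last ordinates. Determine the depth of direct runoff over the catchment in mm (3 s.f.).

d ≈ 40.5 mm

Direct runoff: 0.00, 1.92, 6.85, 17.77, 27.69, 20.62, 15.54, 12.46, 9.38, 7.31, 5.23, 4.15, 3.08, 0.00 m³/s; ΣQ_DR = 132.0 m³/s.
V = ΣQ_DR · Δt = 132.0 × 1800 s = 2.376 × 10^5 m³.
Over A = 5.86 km², depth = V / A = 40.5 mm.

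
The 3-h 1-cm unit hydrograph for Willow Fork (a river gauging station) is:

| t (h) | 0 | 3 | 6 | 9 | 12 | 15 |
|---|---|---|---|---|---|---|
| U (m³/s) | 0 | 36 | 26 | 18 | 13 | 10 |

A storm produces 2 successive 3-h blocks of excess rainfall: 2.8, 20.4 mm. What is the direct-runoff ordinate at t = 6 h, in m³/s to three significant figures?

By discrete convolution, Q_j = Σ (P_i / 10 mm) · U_{j−i}.
At t = 6 h (j=2): Q = (2.8/10)·26 + (20.4/10)·36 = 80.7 m³/s.

Q ≈ 80.7 m³/s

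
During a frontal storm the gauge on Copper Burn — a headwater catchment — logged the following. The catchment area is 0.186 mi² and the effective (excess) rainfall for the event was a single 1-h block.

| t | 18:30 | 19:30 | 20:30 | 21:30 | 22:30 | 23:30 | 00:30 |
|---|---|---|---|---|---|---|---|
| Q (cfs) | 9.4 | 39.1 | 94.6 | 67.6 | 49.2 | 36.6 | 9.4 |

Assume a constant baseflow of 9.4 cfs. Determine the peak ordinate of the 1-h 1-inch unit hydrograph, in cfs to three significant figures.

U_p ≈ 42.6 cfs

Direct runoff: 0.0, 29.7, 85.2, 58.2, 39.8, 27.2, 0.0 cfs; ΣQ_DR = 240.1 cfs, peak = 85.2 cfs.
Runoff depth d = ΣQ_DR·Δt / A = 240.1 × 3600 / (0.186 mi²) = 2.000 in.
The 1-inch UH is the DRH scaled by (1 in)/d, so U_p = 85.2 × 1/2.000 = 42.6 cfs.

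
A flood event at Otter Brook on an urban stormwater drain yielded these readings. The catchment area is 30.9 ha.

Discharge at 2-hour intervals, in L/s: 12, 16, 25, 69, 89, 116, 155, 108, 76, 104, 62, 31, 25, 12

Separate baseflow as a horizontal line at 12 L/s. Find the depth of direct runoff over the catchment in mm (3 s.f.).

Direct runoff: 0.0, 4.0, 13.0, 57.0, 77.0, 104.0, 143.0, 96.0, 64.0, 92.0, 50.0, 19.0, 13.0, 0.0 L/s; ΣQ_DR = 732.0 L/s.
V = ΣQ_DR · Δt = 732.0 × 7200 s = 5.270 × 10^6 L.
Over A = 30.9 ha, depth = V / A = 17.1 mm.

d ≈ 17.1 mm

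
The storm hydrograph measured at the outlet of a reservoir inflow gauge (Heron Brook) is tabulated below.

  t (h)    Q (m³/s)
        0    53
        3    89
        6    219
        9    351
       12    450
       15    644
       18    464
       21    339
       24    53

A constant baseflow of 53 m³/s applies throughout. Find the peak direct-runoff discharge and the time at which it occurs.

Q_p = 591.0 m³/s at t = 15 h

Subtracting baseflow gives direct-runoff ordinates: 0.0, 36.0, 166.0, 298.0, 397.0, 591.0, 411.0, 286.0, 0.0 m³/s.
The maximum is 591.0 m³/s, occurring at the reading for t = 15 h.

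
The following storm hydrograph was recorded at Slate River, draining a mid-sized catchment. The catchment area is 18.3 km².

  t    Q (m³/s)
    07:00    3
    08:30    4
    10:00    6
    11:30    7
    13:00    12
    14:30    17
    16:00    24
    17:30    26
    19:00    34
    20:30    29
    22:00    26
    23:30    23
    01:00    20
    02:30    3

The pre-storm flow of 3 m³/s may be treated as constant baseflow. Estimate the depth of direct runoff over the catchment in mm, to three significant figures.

d ≈ 56.7 mm

Direct runoff: 0.0, 1.0, 3.0, 4.0, 9.0, 14.0, 21.0, 23.0, 31.0, 26.0, 23.0, 20.0, 17.0, 0.0 m³/s; ΣQ_DR = 192.0 m³/s.
V = ΣQ_DR · Δt = 192.0 × 5400 s = 1.037 × 10^6 m³.
Over A = 18.3 km², depth = V / A = 56.7 mm.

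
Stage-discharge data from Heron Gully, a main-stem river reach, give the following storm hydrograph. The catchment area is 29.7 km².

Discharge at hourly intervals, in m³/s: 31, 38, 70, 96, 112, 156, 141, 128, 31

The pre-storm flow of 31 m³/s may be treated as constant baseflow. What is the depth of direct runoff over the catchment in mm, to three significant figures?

Direct runoff: 0.0, 7.0, 39.0, 65.0, 81.0, 125.0, 110.0, 97.0, 0.0 m³/s; ΣQ_DR = 524.0 m³/s.
V = ΣQ_DR · Δt = 524.0 × 3600 s = 1.886 × 10^6 m³.
Over A = 29.7 km², depth = V / A = 63.5 mm.

d ≈ 63.5 mm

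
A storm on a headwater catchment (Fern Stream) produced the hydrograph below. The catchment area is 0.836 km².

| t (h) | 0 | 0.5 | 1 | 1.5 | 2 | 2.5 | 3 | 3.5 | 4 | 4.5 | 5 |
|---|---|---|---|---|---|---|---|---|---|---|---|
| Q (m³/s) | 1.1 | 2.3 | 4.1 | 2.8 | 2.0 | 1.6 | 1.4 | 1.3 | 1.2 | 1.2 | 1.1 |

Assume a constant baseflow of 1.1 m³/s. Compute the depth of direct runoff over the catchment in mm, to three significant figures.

d ≈ 17.2 mm

Direct runoff: 0.0, 1.2, 3.0, 1.7, 0.9, 0.5, 0.3, 0.2, 0.1, 0.1, 0.0 m³/s; ΣQ_DR = 8.000 m³/s.
V = ΣQ_DR · Δt = 8.000 × 1800 s = 14400 m³.
Over A = 0.836 km², depth = V / A = 17.2 mm.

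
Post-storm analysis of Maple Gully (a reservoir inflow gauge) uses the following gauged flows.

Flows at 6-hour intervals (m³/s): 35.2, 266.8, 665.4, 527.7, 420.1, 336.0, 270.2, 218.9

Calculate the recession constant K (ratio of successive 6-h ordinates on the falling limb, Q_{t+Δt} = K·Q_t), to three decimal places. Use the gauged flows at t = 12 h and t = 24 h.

Using the recession-limb readings at t = 12 h and t = 24 h: Q falls from 665.4 to 420.1 m³/s over 2 intervals.
K = (Q₂/Q₁)^(1/2) = (420.1/665.4)^(1/2) = 0.795.

K ≈ 0.795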